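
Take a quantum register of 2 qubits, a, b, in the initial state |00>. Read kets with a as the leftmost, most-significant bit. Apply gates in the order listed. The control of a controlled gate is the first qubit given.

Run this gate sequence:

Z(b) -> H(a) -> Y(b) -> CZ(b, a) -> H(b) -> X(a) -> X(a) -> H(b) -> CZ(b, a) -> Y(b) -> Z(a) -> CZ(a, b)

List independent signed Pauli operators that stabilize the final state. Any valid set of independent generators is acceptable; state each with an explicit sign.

The stabilizer group can be generated by -XI, +IZ, among other valid generating sets. Key observation: gates 3-10 undo each other exactly, leaving only the rest of the circuit to track.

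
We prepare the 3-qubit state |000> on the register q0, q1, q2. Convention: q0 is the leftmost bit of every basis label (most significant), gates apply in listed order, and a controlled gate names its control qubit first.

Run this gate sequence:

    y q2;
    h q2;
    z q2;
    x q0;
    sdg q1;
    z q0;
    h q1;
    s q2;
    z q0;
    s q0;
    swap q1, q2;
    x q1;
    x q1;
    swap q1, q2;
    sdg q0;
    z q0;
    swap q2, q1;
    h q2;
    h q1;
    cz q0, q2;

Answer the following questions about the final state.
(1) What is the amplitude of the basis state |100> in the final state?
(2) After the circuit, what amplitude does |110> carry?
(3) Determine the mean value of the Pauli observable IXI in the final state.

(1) The amplitude on |100> is 1/2 - I/2. Key observation: the block from step 9 through step 16 cancels to the identity and can be dropped.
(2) The amplitude on |110> is -1/2 - I/2.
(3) The expectation value of IXI is 0.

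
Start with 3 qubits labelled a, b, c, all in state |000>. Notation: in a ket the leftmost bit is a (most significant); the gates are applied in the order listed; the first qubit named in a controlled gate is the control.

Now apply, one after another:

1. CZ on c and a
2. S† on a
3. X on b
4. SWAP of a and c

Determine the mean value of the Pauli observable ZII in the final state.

In the final state, ZII has expectation 1.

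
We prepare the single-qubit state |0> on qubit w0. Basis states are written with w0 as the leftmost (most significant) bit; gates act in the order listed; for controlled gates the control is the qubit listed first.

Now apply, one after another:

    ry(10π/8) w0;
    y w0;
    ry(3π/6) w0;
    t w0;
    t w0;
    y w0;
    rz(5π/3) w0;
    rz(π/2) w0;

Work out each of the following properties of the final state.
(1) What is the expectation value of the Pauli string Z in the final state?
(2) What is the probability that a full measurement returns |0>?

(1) In the final state, Z has expectation sqrt(2)/2.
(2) Outcome |0> occurs with probability sqrt(2)/4 + 1/2.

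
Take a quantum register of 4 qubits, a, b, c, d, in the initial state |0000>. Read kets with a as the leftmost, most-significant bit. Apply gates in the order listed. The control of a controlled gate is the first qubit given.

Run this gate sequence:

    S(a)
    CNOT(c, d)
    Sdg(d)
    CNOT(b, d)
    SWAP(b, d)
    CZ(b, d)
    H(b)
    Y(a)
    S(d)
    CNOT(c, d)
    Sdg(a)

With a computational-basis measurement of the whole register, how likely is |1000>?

Outcome |1000> occurs with probability 1/2.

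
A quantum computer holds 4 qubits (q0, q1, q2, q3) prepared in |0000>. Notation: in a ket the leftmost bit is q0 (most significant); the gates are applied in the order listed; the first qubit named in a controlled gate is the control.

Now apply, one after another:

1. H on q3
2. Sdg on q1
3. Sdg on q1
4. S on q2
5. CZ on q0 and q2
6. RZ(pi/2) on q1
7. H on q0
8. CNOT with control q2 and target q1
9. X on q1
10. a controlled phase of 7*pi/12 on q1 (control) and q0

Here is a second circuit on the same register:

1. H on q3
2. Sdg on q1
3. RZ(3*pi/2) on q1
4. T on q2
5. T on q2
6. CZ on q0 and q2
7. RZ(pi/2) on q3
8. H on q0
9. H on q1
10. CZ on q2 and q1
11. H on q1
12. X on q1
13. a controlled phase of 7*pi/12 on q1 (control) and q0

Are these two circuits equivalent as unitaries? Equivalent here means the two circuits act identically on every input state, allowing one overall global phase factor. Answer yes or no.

No, they are not equivalent — no single phase factor reconciles the two unitaries.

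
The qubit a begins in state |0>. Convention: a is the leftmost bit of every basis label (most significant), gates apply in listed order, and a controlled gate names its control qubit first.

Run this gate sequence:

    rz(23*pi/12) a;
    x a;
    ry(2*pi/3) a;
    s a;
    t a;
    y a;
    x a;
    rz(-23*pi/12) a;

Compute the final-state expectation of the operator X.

The expectation value of X is -3/4.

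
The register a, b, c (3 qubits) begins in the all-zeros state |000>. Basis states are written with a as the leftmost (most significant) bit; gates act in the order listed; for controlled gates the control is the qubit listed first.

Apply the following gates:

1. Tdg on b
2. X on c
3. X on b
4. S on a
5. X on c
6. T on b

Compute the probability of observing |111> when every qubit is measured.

A full measurement returns |111> with probability 0.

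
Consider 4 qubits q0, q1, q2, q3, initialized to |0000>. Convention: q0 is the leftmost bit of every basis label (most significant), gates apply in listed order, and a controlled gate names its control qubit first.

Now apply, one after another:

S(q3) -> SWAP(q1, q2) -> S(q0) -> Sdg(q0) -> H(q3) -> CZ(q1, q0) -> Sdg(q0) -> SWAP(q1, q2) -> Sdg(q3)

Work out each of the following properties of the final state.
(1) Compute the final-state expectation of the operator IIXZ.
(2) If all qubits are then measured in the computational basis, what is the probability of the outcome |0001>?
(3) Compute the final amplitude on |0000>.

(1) In the final state, IIXZ has expectation 0.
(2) The probability of measuring |0001> is 1/2.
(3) The amplitude on |0000> is sqrt(2)/2.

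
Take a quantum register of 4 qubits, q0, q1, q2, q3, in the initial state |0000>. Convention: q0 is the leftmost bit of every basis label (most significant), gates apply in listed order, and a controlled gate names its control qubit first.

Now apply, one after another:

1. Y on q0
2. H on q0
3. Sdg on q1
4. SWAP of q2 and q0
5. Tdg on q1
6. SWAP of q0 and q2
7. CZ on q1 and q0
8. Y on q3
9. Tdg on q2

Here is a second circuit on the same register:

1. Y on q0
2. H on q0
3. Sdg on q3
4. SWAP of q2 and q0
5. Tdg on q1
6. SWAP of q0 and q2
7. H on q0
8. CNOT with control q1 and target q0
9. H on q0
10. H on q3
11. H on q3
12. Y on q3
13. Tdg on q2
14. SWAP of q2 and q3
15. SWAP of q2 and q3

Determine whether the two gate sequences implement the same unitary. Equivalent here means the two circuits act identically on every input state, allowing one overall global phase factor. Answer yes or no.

No, they are not equivalent — no single phase factor reconciles the two unitaries.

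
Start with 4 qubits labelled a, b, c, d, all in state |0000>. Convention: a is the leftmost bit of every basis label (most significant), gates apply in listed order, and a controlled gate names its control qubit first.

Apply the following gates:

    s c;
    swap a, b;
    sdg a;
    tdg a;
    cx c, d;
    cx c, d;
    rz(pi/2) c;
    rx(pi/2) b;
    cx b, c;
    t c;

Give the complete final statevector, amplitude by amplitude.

The resulting statevector has amplitude -sqrt(2)*exp(3*I*pi/4)/2 on |0000>, -sqrt(2)*I/2 on |0110>, and 0 on every other basis state. Key observation: steps 5-6 multiply out to the identity, so the circuit reduces to the remaining gates.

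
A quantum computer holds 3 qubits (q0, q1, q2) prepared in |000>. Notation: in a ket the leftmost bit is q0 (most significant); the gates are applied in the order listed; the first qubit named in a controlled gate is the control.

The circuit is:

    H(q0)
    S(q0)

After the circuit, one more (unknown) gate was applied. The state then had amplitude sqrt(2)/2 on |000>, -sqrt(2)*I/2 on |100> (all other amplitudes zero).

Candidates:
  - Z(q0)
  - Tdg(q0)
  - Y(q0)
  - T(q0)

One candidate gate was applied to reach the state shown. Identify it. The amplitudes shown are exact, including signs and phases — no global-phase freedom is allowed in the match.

The applied gate was Z(q0).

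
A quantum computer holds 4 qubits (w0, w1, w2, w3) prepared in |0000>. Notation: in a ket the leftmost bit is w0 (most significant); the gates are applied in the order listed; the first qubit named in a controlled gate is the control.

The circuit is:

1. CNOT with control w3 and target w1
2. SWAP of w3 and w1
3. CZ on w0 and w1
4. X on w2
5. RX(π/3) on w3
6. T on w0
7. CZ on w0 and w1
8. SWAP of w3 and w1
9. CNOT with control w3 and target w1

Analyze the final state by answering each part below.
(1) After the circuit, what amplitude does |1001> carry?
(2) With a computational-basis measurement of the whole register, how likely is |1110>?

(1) The amplitude on |1001> is 0.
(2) A full measurement returns |1110> with probability 0.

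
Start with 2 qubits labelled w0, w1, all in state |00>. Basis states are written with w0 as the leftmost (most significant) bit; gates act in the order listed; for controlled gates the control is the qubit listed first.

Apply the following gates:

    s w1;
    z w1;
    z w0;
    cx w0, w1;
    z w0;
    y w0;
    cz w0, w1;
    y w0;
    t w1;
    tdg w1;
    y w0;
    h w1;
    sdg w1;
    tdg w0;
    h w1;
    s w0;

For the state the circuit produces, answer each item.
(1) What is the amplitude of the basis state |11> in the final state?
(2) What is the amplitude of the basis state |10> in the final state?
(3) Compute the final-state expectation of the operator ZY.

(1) |11> carries amplitude -sqrt(2)/2 in the final state. Key observation: the block from step 8 through step 11 cancels to the identity and can be dropped.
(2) The amplitude on |10> is (1 - I)*exp(3*I*pi/4)/2.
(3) In the final state, ZY has expectation -1.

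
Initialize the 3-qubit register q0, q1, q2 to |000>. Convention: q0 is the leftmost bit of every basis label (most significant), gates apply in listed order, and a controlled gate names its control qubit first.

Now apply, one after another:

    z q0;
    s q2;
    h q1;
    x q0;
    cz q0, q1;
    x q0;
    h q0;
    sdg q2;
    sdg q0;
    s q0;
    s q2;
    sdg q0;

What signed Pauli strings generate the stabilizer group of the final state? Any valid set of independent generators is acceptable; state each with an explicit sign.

The stabilizer group can be generated by -YII, -IXI, +IIZ, among other valid generating sets.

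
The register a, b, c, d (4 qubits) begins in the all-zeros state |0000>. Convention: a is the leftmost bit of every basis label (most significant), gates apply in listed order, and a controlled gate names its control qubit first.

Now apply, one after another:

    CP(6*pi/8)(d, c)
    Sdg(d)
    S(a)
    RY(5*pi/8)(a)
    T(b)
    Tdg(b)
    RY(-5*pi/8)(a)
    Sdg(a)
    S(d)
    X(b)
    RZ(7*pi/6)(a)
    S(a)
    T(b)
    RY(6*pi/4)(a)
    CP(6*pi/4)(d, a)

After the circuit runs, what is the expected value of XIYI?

The observable XIYI averages to 0. Key observation: steps 2-9 multiply out to the identity, so the circuit reduces to the remaining gates.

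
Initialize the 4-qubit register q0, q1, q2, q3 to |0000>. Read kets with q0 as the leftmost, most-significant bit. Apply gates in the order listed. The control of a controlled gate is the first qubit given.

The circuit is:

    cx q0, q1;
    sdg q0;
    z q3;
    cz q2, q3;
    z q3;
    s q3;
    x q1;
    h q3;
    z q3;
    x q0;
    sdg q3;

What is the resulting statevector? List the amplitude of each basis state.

After the circuit, the state carries amplitude sqrt(2)/2 on |1100>, sqrt(2)*I/2 on |1101>, and 0 on every other basis state.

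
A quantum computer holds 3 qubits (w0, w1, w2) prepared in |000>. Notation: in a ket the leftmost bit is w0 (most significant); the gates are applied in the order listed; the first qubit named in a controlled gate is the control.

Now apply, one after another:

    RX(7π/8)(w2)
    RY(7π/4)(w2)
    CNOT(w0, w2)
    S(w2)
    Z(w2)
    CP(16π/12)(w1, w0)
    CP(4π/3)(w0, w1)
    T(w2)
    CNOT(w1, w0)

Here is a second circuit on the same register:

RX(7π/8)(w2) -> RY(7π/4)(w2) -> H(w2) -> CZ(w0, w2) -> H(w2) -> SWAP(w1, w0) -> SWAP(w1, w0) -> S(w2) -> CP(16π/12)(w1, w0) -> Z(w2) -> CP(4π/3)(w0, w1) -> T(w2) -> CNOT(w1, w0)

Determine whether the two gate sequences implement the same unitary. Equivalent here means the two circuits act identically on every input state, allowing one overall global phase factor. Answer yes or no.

Yes: on every input state the two circuits agree up to one overall phase factor.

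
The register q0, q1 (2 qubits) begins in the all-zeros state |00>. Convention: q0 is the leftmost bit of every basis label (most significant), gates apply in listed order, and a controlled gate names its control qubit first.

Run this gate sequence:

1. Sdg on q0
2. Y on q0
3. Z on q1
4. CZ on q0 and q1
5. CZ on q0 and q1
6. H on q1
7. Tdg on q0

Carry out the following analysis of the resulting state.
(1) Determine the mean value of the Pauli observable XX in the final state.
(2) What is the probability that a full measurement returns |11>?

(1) The observable XX averages to 0. Key observation: gates 4-5 undo each other exactly, leaving only the rest of the circuit to track.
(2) The probability of measuring |11> is 1/2.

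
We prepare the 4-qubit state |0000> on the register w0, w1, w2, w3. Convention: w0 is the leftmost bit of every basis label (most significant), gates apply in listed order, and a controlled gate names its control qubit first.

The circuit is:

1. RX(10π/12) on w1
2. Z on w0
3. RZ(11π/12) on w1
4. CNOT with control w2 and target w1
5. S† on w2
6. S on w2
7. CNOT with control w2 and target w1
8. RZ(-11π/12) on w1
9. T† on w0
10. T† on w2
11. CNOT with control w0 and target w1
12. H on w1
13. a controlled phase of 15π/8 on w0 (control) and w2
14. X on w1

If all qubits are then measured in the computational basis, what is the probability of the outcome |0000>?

The probability of measuring |0000> is 1/2.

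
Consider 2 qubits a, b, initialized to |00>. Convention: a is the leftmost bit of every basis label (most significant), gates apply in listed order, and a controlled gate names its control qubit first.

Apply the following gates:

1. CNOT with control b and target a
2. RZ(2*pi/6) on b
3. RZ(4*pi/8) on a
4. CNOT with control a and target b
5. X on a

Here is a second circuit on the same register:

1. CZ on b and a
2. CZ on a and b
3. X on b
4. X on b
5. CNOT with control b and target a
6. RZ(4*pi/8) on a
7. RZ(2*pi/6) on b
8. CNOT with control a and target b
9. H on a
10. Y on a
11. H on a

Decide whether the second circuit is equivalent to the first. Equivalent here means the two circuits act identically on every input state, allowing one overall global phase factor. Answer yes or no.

No — the two circuits implement different unitaries, even allowing a global phase.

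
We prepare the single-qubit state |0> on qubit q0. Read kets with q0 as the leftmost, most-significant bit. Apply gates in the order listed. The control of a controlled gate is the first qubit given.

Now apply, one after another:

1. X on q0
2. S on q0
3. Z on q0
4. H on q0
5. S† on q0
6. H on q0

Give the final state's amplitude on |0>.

The final state's coefficient on |0> equals 1/2 - I/2.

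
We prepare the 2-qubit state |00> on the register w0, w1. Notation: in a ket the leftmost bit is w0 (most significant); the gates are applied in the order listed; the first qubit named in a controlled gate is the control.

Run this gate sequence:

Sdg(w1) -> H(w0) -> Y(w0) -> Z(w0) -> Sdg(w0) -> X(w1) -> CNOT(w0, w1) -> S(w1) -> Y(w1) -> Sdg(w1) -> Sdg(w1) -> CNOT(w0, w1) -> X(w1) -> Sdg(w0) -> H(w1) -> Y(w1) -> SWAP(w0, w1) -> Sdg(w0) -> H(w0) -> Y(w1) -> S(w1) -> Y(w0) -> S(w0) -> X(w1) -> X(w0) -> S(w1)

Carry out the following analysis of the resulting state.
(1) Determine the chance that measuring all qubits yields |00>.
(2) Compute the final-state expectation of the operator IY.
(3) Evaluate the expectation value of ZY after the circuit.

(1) Outcome |00> occurs with probability 1/4.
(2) In the final state, IY has expectation -1.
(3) The expectation value of ZY is 0.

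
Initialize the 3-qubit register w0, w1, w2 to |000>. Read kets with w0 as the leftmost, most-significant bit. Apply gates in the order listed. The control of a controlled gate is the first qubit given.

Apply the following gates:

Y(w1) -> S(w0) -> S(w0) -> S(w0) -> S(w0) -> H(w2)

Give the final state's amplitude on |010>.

The amplitude on |010> is sqrt(2)*I/2. Key observation: the block from step 2 through step 5 cancels to the identity and can be dropped.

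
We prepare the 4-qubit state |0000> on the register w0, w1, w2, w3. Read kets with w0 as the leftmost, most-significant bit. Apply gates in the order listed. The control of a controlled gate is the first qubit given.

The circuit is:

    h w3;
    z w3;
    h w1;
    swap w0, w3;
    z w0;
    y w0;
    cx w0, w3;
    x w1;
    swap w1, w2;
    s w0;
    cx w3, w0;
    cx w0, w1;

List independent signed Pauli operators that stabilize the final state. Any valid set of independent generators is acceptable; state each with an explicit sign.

One valid set of independent stabilizer generators is +IIXI, -IIIY, +ZIII, +IZII (any independent generating set of the same group is equally correct).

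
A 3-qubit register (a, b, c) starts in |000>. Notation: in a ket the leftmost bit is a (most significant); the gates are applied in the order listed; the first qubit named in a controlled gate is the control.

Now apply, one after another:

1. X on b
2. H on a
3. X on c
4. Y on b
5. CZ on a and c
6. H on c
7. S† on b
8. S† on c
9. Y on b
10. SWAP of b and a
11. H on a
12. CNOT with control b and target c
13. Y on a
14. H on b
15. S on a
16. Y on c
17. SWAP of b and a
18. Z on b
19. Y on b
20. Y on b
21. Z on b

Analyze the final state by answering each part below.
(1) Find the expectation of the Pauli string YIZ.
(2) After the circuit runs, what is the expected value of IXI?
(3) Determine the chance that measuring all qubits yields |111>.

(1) The observable YIZ averages to -1.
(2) The observable IXI averages to 0.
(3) A full measurement returns |111> with probability 1/8.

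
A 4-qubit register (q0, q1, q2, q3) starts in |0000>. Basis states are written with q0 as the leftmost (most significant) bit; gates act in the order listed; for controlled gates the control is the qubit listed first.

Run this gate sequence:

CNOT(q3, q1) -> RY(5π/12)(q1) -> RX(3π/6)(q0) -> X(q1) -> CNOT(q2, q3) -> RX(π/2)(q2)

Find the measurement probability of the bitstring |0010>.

A full measurement returns |0010> with probability -sqrt(6)/32 + sqrt(2)/32 + 1/8.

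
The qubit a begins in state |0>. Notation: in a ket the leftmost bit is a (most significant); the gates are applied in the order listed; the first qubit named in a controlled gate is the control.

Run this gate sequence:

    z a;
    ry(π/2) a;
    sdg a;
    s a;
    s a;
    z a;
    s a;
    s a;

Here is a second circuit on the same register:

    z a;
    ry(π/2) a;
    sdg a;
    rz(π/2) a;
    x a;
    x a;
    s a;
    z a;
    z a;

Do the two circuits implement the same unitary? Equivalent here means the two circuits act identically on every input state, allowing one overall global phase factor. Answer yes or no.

Yes: on every input state the two circuits agree up to one overall phase factor.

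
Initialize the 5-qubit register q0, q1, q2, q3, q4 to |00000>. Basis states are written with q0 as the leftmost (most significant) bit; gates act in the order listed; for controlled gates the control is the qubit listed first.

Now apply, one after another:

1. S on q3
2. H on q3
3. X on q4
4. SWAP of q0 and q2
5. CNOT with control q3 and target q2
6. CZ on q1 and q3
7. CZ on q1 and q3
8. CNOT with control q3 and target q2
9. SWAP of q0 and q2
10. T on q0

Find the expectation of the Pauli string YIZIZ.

The observable YIZIZ averages to 0.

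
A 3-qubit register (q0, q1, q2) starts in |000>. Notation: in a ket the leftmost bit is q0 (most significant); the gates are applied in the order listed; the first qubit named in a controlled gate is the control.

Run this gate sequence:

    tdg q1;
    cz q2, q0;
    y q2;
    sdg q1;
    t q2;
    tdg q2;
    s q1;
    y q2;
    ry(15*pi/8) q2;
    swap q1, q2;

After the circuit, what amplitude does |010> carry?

The final state's coefficient on |010> equals sin(pi/16). Key observation: steps 3-8 multiply out to the identity, so the circuit reduces to the remaining gates.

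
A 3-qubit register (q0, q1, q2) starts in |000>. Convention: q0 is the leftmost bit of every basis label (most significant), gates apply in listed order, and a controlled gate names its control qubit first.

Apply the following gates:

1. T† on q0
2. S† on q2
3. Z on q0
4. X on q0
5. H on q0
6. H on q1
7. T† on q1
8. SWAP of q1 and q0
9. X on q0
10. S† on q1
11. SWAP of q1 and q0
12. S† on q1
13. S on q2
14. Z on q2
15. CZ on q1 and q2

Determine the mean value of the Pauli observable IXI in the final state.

The observable IXI averages to sqrt(2)/2.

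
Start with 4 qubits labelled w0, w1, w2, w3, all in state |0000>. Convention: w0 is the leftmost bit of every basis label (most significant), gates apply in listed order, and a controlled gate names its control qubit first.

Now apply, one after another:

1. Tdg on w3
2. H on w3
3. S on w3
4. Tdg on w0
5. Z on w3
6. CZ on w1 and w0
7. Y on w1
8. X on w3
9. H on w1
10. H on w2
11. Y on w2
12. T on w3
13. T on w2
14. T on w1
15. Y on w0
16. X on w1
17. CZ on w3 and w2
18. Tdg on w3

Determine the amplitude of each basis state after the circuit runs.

The resulting statevector has amplitude 0 on |0000>, 0 on |0001>, 0 on |0010>, 0 on |0011>, 0 on |0100>, 0 on |0101>, 0 on |0110>, 0 on |0111>, -sqrt(2)*exp(I*pi/4)/4 on |1000>, -sqrt(2)*exp(3*I*pi/4)/4 on |1001>, sqrt(2)*I/4 on |1010>, sqrt(2)/4 on |1011>, sqrt(2)/4 on |1100>, sqrt(2)*I/4 on |1101>, -sqrt(2)*exp(I*pi/4)/4 on |1110>, sqrt(2)*exp(3*I*pi/4)/4 on |1111>.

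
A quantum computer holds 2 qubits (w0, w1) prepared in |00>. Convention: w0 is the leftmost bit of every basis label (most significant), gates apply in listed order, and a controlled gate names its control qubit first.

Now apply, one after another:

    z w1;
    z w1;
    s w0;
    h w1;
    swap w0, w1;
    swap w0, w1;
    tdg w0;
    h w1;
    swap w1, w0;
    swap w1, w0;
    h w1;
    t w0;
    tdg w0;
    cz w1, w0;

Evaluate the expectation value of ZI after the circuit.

In the final state, ZI has expectation 1.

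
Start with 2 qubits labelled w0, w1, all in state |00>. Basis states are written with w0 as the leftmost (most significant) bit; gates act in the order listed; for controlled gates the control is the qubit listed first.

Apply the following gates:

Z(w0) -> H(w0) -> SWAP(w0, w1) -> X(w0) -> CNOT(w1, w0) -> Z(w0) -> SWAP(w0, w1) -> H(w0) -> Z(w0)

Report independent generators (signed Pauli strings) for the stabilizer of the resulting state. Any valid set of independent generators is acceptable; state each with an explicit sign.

One valid set of independent stabilizer generators is +XZ, -ZX (any independent generating set of the same group is equally correct).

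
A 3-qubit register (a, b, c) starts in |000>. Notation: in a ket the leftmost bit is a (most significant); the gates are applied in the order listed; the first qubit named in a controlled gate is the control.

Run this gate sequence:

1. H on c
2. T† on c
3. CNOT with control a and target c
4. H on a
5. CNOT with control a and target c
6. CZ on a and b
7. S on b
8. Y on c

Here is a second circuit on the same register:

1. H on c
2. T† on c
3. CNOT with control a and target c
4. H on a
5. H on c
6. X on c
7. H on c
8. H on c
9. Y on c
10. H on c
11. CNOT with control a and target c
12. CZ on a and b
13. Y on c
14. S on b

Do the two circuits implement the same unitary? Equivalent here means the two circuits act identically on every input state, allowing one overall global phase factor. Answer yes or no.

No — the two circuits implement different unitaries, even allowing a global phase.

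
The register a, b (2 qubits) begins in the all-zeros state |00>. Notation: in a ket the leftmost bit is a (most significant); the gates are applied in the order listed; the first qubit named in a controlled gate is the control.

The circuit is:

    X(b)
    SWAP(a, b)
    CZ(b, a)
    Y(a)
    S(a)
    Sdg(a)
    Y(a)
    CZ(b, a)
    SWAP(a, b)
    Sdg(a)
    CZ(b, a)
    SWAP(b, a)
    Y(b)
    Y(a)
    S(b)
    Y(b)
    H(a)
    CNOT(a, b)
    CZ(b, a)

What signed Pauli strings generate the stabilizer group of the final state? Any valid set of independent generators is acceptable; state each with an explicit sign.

One valid set of independent stabilizer generators is -XX, +ZZ (any independent generating set of the same group is equally correct).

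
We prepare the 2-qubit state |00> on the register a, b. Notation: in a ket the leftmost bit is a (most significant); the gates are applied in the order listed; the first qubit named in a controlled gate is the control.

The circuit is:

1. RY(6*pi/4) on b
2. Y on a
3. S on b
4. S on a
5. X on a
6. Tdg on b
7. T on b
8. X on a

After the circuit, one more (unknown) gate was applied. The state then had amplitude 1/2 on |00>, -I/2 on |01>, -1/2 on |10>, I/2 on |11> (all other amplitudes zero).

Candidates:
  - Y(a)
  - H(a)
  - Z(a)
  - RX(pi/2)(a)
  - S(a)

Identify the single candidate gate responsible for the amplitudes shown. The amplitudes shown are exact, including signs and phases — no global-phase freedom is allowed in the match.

It was H(a) that produced the state shown. Key observation: gates 5-8 undo each other exactly, leaving only the rest of the circuit to track.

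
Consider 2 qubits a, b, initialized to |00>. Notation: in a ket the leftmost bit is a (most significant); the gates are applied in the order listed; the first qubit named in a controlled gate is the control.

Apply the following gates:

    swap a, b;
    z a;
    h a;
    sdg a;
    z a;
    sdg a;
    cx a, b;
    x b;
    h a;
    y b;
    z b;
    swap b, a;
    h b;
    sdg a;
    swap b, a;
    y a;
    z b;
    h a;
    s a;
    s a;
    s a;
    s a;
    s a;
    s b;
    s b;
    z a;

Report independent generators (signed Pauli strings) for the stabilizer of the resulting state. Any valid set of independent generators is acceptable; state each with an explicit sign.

One valid set of independent stabilizer generators is +YZ, +ZY (any independent generating set of the same group is equally correct). Key observation: gates 20-23 undo each other exactly, leaving only the rest of the circuit to track.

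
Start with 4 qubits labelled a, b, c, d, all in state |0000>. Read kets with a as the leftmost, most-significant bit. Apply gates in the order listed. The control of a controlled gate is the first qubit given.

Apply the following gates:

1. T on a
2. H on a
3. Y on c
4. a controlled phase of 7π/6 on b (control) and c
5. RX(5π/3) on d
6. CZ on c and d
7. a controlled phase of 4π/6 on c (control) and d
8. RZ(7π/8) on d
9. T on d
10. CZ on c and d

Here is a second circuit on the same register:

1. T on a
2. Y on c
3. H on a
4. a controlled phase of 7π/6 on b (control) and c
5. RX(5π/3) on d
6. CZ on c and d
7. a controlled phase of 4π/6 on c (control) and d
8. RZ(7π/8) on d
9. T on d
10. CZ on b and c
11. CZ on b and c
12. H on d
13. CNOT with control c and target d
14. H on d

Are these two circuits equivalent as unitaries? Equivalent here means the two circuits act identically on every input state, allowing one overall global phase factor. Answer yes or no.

Yes, they are equivalent — the unitaries differ by at most a global phase.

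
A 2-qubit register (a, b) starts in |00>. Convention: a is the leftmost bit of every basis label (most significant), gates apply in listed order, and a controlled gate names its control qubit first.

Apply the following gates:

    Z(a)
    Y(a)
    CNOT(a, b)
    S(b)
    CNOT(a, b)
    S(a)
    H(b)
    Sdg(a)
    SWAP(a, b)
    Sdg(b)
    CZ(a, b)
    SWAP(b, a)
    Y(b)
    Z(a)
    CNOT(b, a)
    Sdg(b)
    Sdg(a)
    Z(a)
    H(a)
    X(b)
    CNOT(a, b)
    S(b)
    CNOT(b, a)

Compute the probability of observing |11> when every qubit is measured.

A full measurement returns |11> with probability 1/4.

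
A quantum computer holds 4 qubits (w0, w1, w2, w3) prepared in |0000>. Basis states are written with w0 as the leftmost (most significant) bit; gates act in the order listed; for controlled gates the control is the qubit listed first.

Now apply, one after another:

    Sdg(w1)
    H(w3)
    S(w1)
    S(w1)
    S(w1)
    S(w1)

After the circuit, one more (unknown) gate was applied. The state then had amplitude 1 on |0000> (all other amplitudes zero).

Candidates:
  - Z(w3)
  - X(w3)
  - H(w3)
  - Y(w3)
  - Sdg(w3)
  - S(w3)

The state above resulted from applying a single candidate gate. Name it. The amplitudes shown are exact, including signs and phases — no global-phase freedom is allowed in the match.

The unique candidate consistent with the amplitudes is H(w3). Key observation: the block from step 3 through step 6 cancels to the identity and can be dropped.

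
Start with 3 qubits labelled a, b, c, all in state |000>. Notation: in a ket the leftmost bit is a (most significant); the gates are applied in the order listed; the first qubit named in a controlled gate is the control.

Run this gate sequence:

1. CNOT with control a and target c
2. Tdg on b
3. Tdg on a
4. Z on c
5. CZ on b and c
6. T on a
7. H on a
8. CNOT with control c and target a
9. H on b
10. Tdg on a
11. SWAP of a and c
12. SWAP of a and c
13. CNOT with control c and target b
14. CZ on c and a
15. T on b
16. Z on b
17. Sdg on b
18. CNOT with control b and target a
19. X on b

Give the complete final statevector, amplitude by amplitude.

The resulting statevector has amplitude I/2 on |000>, 0 on |001>, 1/2 on |010>, 0 on |011>, exp(3*I*pi/4)/2 on |100>, 0 on |101>, -exp(3*I*pi/4)/2 on |110>, 0 on |111>.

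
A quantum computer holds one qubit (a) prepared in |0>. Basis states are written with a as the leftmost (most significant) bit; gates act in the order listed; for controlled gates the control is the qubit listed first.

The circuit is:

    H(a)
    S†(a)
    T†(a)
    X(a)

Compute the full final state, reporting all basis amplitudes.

The final amplitudes are -sqrt(2)*exp(I*pi/4)/2 on |0>, sqrt(2)/2 on |1>.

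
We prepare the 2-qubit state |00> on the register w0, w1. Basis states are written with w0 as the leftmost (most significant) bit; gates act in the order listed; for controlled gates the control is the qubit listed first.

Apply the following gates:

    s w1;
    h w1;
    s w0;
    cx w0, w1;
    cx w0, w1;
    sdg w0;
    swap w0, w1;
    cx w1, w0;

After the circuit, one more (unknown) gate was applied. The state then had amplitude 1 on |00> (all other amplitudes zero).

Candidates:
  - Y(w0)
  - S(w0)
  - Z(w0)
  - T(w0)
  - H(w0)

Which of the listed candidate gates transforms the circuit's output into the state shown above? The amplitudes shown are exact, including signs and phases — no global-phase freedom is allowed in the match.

The unique candidate consistent with the amplitudes is H(w0). Key observation: steps 3-6 multiply out to the identity, so the circuit reduces to the remaining gates.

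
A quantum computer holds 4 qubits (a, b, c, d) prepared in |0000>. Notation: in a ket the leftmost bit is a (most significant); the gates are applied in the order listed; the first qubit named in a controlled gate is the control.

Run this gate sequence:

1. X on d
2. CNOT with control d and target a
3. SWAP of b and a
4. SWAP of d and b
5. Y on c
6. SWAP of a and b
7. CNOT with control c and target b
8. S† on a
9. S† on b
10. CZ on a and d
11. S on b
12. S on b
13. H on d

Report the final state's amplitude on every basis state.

The final amplitudes are -sqrt(2)*I/2 on |1110>, sqrt(2)*I/2 on |1111>, and 0 on every other basis state.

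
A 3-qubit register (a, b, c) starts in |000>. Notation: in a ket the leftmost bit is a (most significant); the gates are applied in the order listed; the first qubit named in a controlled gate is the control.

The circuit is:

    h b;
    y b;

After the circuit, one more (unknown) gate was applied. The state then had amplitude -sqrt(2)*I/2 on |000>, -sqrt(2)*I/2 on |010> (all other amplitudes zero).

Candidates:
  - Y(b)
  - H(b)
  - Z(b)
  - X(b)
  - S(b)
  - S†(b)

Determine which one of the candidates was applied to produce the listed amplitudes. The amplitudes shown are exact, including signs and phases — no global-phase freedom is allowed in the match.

It was Z(b) that produced the state shown.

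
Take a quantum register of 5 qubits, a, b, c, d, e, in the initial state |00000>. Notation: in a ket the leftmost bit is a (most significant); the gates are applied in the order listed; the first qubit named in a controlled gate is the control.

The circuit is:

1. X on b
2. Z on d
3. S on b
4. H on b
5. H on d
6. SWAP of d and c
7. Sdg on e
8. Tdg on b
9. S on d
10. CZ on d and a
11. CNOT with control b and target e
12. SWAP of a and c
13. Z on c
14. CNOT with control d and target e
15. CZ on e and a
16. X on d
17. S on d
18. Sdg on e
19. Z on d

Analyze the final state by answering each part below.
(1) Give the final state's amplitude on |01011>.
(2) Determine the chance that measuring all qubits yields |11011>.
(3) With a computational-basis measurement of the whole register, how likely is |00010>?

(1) |01011> carries amplitude exp(I*pi/4)/2 in the final state.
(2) Outcome |11011> occurs with probability 1/4.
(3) The probability of measuring |00010> is 1/4.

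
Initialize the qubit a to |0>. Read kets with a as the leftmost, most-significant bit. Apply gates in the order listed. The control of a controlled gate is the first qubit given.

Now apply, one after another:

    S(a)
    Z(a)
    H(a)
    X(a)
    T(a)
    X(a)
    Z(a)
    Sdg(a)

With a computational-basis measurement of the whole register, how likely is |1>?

Outcome |1> occurs with probability 1/2.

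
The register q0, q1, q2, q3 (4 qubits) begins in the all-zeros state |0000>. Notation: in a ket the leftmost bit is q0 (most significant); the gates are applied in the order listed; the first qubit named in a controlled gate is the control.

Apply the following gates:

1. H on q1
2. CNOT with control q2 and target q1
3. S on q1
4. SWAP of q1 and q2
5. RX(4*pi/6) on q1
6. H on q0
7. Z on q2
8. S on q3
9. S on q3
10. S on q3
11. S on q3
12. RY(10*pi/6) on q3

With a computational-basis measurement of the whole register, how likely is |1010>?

Outcome |1010> occurs with probability 3/64. Key observation: the block from step 8 through step 11 cancels to the identity and can be dropped.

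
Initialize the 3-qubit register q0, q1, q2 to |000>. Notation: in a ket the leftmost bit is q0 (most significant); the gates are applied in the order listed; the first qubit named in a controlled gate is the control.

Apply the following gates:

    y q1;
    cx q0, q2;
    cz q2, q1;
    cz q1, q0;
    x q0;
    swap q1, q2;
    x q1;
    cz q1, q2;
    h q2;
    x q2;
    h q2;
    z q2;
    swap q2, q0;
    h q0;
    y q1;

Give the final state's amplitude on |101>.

|101> carries amplitude sqrt(2)/2 in the final state. Key observation: gates 9-12 undo each other exactly, leaving only the rest of the circuit to track.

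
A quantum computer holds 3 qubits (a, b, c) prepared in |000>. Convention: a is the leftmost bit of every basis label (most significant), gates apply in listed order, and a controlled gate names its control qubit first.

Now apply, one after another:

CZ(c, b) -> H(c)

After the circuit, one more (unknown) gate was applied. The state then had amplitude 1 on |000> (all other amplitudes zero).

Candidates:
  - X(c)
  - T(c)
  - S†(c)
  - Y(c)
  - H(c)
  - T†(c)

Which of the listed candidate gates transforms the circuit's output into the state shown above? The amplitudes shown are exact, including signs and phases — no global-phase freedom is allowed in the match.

The applied gate was H(c).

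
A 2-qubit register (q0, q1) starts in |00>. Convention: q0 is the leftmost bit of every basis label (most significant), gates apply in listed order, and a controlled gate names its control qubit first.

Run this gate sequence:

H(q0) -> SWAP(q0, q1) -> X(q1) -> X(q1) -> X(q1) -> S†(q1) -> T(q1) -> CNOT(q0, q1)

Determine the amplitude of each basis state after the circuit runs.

The final amplitudes are sqrt(2)/2 on |00>, -sqrt(2)*exp(3*I*pi/4)/2 on |01>, 0 on |10>, 0 on |11>. Key observation: gates 3-4 undo each other exactly, leaving only the rest of the circuit to track.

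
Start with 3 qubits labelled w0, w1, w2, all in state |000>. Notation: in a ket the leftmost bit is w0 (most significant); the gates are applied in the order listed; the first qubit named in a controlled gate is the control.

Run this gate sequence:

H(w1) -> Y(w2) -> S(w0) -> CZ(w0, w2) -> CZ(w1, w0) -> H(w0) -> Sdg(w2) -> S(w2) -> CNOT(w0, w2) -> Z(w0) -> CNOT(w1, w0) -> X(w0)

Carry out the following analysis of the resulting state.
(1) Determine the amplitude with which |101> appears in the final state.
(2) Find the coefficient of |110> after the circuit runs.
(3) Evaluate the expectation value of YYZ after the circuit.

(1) |101> carries amplitude I/2 in the final state.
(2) The final state's coefficient on |110> equals -I/2.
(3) In the final state, YYZ has expectation -1.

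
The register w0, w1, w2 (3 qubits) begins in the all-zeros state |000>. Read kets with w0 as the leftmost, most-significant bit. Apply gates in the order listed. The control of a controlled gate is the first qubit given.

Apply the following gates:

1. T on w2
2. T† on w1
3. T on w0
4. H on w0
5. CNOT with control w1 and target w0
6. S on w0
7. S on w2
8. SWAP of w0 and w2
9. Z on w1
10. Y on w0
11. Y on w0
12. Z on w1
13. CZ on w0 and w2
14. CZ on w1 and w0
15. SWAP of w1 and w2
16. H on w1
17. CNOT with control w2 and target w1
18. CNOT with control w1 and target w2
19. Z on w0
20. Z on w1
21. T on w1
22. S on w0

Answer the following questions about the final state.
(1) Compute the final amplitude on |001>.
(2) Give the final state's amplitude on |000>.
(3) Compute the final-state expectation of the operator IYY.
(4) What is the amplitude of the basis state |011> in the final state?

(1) The amplitude on |001> is 0. Key observation: steps 9-12 multiply out to the identity, so the circuit reduces to the remaining gates.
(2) The amplitude on |000> is 1/2 + I/2.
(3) The expectation value of IYY is sqrt(2)/2.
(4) The amplitude on |011> is -sqrt(2)/2.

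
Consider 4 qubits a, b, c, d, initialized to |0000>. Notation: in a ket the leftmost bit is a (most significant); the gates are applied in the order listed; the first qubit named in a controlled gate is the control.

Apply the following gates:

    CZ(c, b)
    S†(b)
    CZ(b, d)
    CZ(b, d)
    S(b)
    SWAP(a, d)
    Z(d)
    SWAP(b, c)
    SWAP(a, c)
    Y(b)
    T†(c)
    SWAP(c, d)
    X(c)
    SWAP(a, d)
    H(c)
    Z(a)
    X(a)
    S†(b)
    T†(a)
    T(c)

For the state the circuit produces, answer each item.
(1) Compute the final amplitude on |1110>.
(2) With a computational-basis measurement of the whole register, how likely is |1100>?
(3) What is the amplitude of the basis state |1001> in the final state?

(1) The amplitude on |1110> is -sqrt(2)/2.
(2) The probability of measuring |1100> is 1/2.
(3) The final state's coefficient on |1001> equals 0.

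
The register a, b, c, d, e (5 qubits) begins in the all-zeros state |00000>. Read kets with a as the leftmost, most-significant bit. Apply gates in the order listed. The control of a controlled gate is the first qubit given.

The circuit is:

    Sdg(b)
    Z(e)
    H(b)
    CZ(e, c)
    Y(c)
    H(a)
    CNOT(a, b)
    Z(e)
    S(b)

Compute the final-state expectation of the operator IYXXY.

The expectation value of IYXXY is 0.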